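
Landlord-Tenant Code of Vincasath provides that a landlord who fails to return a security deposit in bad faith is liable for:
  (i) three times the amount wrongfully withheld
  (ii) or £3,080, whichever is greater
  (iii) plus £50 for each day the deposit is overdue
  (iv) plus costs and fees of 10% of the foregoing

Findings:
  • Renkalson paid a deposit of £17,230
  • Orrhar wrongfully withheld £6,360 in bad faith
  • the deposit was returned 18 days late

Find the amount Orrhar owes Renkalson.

£21,978

Trebled: 3 × £6,360 = £19,080
Minimum £3,080: £19,080 meets the minimum, no increase.
Late-return penalty: 18 × £50 = £900
Damages plus late penalty: £19,080 + £900 = £19,980
Costs and fees: 10% of £19,980 = £1,998
Total recovery: £19,980 + £1,998 = £21,978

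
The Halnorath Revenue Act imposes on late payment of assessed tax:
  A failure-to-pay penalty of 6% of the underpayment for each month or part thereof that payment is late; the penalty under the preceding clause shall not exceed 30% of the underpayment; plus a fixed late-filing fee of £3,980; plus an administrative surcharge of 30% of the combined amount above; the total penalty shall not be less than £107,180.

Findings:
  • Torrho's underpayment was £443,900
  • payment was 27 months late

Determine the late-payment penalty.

Accrued rate: 6% × 27 = 162%, capped at 30% → 30%
Failure-to-pay penalty: 30% of £443,900 = £133,170
Penalty before surcharge: £133,170 + £3,980 = £137,150
Administrative surcharge: 30% of £137,150 = £41,145
Total penalty: £137,150 + £41,145 = £178,295
Minimum £107,180: £178,295 meets the minimum, no increase.

£178,295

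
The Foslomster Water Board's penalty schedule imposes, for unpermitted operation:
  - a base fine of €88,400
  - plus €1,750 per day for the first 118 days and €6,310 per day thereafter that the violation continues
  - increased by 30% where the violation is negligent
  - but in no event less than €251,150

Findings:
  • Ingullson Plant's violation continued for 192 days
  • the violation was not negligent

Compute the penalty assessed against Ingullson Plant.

€761,840

First 118 days: 118 × €1,750 = €206,500
Remaining days: (192 − 118) × €6,310 = €466,940
Per-day component: €206,500 + €466,940 = €673,440
Base plus per-day: €88,400 + €673,440 = €761,840
The violation was not negligent: no 30% increase.
Minimum €251,150: €761,840 meets the minimum, no increase.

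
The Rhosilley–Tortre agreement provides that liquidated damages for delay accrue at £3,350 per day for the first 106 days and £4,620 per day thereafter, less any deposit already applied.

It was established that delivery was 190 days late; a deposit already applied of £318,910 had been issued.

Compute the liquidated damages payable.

First 106 days: 106 × £3,350 = £355,100
Remaining days: (190 − 106) × £4,620 = £388,080
Accrued per-day damages: £355,100 + £388,080 = £743,180
Less deposit already applied: £743,180 − £318,910 = £424,270

Liquidated damages: £424,270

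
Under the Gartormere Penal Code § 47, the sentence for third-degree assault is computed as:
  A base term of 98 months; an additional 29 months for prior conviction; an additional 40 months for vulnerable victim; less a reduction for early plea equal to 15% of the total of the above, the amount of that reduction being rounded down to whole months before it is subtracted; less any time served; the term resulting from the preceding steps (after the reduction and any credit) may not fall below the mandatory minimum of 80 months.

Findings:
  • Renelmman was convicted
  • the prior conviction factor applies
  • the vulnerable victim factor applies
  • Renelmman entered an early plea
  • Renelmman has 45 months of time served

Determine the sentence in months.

Prior conviction enhancement: +29 months
Vulnerable victim enhancement: +40 months
Adjusted term: 98 months + 29 months + 40 months = 167 months
Early plea reduction: 15% of 167 months = 25 months (rounded down)
After reduction: 167 − 25 = 142 months
Less time served: 142 months − 45 months = 97 months
Minimum 80 months: 97 months meets the minimum, no increase.

97 months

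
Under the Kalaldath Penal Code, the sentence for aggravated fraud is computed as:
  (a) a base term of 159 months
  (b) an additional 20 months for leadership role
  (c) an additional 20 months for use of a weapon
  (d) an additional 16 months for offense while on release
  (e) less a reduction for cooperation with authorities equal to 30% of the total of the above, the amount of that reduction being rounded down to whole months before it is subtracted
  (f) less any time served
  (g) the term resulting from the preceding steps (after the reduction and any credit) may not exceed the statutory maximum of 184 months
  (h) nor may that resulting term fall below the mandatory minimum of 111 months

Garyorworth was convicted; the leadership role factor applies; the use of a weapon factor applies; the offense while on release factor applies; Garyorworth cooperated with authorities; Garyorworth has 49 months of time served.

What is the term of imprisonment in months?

111 months

Leadership role enhancement: +20 months
Use of a weapon enhancement: +20 months
Offense while on release enhancement: +16 months
Adjusted term: 159 months + 20 months + 20 months + 16 months = 215 months
Cooperation with authorities reduction: 30% of 215 months = 64 months (rounded down)
After reduction: 215 − 64 = 151 months
Less time served: 151 months − 49 months = 102 months
Cap at 184 months: 102 months is within the cap, no reduction.
Minimum 111 months: 102 months is below the minimum → 111 months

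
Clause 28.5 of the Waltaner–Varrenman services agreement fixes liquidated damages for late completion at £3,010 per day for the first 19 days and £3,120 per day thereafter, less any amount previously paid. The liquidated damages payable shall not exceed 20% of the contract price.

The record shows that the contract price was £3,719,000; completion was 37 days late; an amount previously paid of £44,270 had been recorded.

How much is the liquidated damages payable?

First 19 days: 19 × £3,010 = £57,190
Remaining days: (37 − 19) × £3,120 = £56,160
Accrued per-day damages: £57,190 + £56,160 = £113,350
Less amount previously paid: £113,350 − £44,270 = £69,080
Cap: 20% of £3,719,000 = £743,800
Cap at £743,800: £69,080 is within the cap, no reduction.

Liquidated damages: £69,080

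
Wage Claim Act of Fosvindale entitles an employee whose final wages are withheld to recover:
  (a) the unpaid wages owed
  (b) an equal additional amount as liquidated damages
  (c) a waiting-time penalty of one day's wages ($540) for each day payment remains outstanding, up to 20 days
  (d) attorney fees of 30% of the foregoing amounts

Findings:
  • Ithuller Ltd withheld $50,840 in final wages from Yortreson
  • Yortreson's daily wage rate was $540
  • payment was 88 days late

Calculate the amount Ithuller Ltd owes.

Liquidated damages (equal amount): $50,840
Penalty days: min(88, 20) = 20
Waiting-time penalty: 20 × $540 = $10,800
Subtotal: $50,840 + $50,840 + $10,800 = $112,480
Attorney fees: 30% of $112,480 = $33,744
Total award: $112,480 + $33,744 = $146,224

$146,224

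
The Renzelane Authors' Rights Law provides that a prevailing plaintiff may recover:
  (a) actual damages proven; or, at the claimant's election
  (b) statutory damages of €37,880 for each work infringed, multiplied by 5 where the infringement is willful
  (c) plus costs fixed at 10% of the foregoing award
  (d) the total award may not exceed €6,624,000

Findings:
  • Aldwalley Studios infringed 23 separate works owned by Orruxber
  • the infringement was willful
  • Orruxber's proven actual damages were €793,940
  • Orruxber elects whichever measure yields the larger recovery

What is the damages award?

€4,791,820

Statutory damages: 23 × €37,880 = €871,240
Multiplied by 5: 5 × €871,240 = €4,356,200
Greater of actual damages (€793,940) or enhanced statutory damages (€4,356,200): €4,356,200
Costs: 10% of €4,356,200 = €435,620
Award plus costs: €4,356,200 + €435,620 = €4,791,820
Cap at €6,624,000: €4,791,820 is within the cap, no reduction.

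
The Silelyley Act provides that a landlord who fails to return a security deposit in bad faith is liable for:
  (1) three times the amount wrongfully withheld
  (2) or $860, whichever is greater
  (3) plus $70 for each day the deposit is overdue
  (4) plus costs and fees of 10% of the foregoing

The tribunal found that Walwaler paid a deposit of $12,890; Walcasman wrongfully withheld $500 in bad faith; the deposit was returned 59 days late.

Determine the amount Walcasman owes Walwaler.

Trebled: 3 × $500 = $1,500
Minimum $860: $1,500 meets the minimum, no increase.
Late-return penalty: 59 × $70 = $4,130
Damages plus late penalty: $1,500 + $4,130 = $5,630
Costs and fees: 10% of $5,630 = $563
Total recovery: $5,630 + $563 = $6,193

$6,193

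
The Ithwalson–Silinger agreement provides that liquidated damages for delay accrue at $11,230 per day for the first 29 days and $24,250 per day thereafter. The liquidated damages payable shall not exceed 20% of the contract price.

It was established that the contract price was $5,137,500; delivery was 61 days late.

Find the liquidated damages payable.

$1,027,500

First 29 days: 29 × $11,230 = $325,670
Remaining days: (61 − 29) × $24,250 = $776,000
Accrued per-day damages: $325,670 + $776,000 = $1,101,670
Cap: 20% of $5,137,500 = $1,027,500
Cap at $1,027,500: $1,101,670 exceeds the cap → $1,027,500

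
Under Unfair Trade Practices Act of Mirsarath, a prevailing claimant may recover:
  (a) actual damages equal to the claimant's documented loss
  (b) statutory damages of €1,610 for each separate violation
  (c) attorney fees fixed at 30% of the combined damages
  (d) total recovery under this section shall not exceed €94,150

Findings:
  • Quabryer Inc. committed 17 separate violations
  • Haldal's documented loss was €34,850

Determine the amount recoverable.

Statutory damages: 17 × €1,610 = €27,370
Combined damages: €34,850 + €27,370 = €62,220
Attorney fees: 30% of €62,220 = €18,666
Total before cap: €62,220 + €18,666 = €80,886
Cap at €94,150: €80,886 is within the cap, no reduction.

€80,886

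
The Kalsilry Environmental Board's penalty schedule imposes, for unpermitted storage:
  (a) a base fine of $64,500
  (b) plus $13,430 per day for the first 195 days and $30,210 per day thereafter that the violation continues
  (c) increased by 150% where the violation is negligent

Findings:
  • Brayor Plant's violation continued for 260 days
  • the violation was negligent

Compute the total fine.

First 195 days: 195 × $13,430 = $2,618,850
Remaining days: (260 − 195) × $30,210 = $1,963,650
Per-day component: $2,618,850 + $1,963,650 = $4,582,500
Base plus per-day: $64,500 + $4,582,500 = $4,647,000
Enhancement: 150% of $4,647,000 = $6,970,500
Enhanced fine: $4,647,000 + $6,970,500 = $11,617,500

Civil penalty: $11,617,500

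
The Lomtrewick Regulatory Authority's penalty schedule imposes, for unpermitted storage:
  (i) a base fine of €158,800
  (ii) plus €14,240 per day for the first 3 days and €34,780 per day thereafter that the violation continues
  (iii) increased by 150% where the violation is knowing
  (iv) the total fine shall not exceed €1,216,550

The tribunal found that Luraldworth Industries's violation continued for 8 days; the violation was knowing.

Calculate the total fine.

Civil penalty: €938,550

First 3 days: 3 × €14,240 = €42,720
Remaining days: (8 − 3) × €34,780 = €173,900
Per-day component: €42,720 + €173,900 = €216,620
Base plus per-day: €158,800 + €216,620 = €375,420
Enhancement: 150% of €375,420 = €563,130
Enhanced fine: €375,420 + €563,130 = €938,550
Cap at €1,216,550: €938,550 is within the cap, no reduction.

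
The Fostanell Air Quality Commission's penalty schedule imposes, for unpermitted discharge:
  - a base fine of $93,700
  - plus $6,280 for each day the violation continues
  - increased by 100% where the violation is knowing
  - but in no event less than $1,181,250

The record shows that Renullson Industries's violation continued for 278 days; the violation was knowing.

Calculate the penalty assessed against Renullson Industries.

Per-day component: 278 × $6,280 = $1,745,840
Base plus per-day: $93,700 + $1,745,840 = $1,839,540
Enhancement: 100% of $1,839,540 = $1,839,540
Enhanced fine: $1,839,540 + $1,839,540 = $3,679,080
Minimum $1,181,250: $3,679,080 meets the minimum, no increase.

$3,679,080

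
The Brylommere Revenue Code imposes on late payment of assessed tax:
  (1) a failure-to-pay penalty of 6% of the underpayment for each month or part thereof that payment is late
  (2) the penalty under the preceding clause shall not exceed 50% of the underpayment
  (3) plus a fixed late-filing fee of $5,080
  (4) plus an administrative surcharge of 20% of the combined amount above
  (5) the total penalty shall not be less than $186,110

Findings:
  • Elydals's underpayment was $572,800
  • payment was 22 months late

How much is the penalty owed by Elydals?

$349,776

Accrued rate: 6% × 22 = 132%, capped at 50% → 50%
Failure-to-pay penalty: 50% of $572,800 = $286,400
Penalty before surcharge: $286,400 + $5,080 = $291,480
Administrative surcharge: 20% of $291,480 = $58,296
Total penalty: $291,480 + $58,296 = $349,776
Minimum $186,110: $349,776 meets the minimum, no increase.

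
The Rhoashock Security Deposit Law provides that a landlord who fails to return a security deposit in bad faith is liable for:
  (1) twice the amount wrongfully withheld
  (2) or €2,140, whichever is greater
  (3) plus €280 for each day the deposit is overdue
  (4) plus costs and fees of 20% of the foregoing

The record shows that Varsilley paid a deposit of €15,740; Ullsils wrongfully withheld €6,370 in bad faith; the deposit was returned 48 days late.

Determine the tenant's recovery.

Doubled: 2 × €6,370 = €12,740
Minimum €2,140: €12,740 meets the minimum, no increase.
Late-return penalty: 48 × €280 = €13,440
Damages plus late penalty: €12,740 + €13,440 = €26,180
Costs and fees: 20% of €26,180 = €5,236
Total recovery: €26,180 + €5,236 = €31,416

€31,416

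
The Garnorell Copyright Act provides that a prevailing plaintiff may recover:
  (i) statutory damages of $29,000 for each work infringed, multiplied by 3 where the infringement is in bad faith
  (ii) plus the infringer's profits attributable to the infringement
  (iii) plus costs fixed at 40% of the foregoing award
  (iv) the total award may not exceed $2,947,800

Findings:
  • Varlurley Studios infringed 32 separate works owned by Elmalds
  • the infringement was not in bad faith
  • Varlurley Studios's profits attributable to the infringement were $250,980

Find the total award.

$1,650,572

Statutory damages: 32 × $29,000 = $928,000
Infringement not in bad faith: no ×3 enhancement.
Combined award: $928,000 + $250,980 = $1,178,980
Costs: 40% of $1,178,980 = $471,592
Award plus costs: $1,178,980 + $471,592 = $1,650,572
Cap at $2,947,800: $1,650,572 is within the cap, no reduction.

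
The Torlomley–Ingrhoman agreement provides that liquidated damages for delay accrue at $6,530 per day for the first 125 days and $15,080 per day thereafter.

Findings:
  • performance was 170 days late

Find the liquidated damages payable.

$1,494,850

First 125 days: 125 × $6,530 = $816,250
Remaining days: (170 − 125) × $15,080 = $678,600
Accrued per-day damages: $816,250 + $678,600 = $1,494,850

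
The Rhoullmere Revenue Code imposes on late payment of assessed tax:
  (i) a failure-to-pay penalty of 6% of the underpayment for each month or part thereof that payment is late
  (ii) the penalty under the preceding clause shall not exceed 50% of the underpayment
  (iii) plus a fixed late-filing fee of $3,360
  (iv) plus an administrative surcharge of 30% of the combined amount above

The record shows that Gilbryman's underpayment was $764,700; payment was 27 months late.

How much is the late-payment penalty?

Accrued rate: 6% × 27 = 162%, capped at 50% → 50%
Failure-to-pay penalty: 50% of $764,700 = $382,350
Penalty before surcharge: $382,350 + $3,360 = $385,710
Administrative surcharge: 30% of $385,710 = $115,713
Total penalty: $385,710 + $115,713 = $501,423

$501,423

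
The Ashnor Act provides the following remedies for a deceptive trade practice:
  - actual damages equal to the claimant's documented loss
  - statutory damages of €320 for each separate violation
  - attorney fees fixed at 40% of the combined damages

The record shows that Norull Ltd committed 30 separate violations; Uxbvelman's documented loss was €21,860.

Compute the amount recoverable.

Statutory damages: 30 × €320 = €9,600
Combined damages: €21,860 + €9,600 = €31,460
Attorney fees: 40% of €31,460 = €12,584
Total recovery: €31,460 + €12,584 = €44,044

Total recovery: €44,044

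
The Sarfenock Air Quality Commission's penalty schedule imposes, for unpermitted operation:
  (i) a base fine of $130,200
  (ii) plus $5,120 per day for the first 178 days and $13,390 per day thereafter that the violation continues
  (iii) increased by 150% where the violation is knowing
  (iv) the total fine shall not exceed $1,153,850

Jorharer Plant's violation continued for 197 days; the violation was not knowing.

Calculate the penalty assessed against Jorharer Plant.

$1,153,850

First 178 days: 178 × $5,120 = $911,360
Remaining days: (197 − 178) × $13,390 = $254,410
Per-day component: $911,360 + $254,410 = $1,165,770
Base plus per-day: $130,200 + $1,165,770 = $1,295,970
The violation was not knowing: no 150% increase.
Cap at $1,153,850: $1,295,970 exceeds the cap → $1,153,850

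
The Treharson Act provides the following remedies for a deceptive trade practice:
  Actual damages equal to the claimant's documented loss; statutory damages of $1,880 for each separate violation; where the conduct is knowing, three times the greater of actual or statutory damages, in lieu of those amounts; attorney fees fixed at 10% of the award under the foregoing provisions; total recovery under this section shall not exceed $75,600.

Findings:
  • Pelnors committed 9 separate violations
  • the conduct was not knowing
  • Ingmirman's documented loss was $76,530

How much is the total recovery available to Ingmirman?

Statutory damages: 9 × $1,880 = $16,920
Conduct not knowing: the in-lieu enhancement does not apply.
Actual plus statutory damages: $76,530 + $16,920 = $93,450
Attorney fees: 10% of $93,450 = $9,345
Total before cap: $93,450 + $9,345 = $102,795
Cap at $75,600: $102,795 exceeds the cap → $75,600

$75,600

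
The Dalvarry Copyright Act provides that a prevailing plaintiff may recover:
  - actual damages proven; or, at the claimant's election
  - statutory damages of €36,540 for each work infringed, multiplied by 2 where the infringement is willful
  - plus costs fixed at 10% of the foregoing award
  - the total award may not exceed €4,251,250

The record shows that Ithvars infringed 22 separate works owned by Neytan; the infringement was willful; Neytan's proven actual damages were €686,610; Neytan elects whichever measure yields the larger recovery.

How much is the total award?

€1,768,536

Statutory damages: 22 × €36,540 = €803,880
Doubled: 2 × €803,880 = €1,607,760
Greater of actual damages (€686,610) or enhanced statutory damages (€1,607,760): €1,607,760
Costs: 10% of €1,607,760 = €160,776
Award plus costs: €1,607,760 + €160,776 = €1,768,536
Cap at €4,251,250: €1,768,536 is within the cap, no reduction.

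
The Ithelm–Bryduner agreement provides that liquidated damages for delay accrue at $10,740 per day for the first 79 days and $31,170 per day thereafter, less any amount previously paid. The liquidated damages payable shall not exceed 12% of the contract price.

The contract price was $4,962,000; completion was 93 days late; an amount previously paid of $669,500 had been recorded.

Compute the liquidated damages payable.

Liquidated damages: $595,440

First 79 days: 79 × $10,740 = $848,460
Remaining days: (93 − 79) × $31,170 = $436,380
Accrued per-day damages: $848,460 + $436,380 = $1,284,840
Less amount previously paid: $1,284,840 − $669,500 = $615,340
Cap: 12% of $4,962,000 = $595,440
Cap at $595,440: $615,340 exceeds the cap → $595,440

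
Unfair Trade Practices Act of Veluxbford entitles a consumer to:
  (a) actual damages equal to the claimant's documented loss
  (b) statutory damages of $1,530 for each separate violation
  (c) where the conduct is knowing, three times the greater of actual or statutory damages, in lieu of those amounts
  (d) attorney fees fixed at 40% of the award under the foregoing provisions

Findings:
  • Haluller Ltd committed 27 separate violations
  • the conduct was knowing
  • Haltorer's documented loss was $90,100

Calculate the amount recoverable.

$378,420

Statutory damages: 27 × $1,530 = $41,310
Greater of actual damages ($90,100) or statutory damages ($41,310): $90,100
Trebled: 3 × $90,100 = $270,300
Attorney fees: 40% of $270,300 = $108,120
Total recovery: $270,300 + $108,120 = $378,420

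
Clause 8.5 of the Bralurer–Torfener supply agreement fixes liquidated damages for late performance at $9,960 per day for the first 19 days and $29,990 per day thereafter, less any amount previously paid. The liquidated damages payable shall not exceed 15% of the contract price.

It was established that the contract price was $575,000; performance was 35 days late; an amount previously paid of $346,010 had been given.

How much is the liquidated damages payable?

First 19 days: 19 × $9,960 = $189,240
Remaining days: (35 − 19) × $29,990 = $479,840
Accrued per-day damages: $189,240 + $479,840 = $669,080
Less amount previously paid: $669,080 − $346,010 = $323,070
Cap: 15% of $575,000 = $86,250
Cap at $86,250: $323,070 exceeds the cap → $86,250

Liquidated damages: $86,250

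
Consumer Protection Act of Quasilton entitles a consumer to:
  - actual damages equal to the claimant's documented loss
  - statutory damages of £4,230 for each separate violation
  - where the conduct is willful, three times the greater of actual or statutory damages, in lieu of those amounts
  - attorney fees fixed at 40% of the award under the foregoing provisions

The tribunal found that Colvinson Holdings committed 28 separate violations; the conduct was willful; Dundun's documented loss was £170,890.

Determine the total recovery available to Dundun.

Statutory damages: 28 × £4,230 = £118,440
Greater of actual damages (£170,890) or statutory damages (£118,440): £170,890
Trebled: 3 × £170,890 = £512,670
Attorney fees: 40% of £512,670 = £205,068
Total recovery: £512,670 + £205,068 = £717,738

Total recovery: £717,738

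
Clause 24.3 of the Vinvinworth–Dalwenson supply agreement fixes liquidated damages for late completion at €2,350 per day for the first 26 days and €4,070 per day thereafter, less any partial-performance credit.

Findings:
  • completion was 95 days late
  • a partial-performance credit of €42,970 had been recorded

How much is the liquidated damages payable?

First 26 days: 26 × €2,350 = €61,100
Remaining days: (95 − 26) × €4,070 = €280,830
Accrued per-day damages: €61,100 + €280,830 = €341,930
Less partial-performance credit: €341,930 − €42,970 = €298,960

€298,960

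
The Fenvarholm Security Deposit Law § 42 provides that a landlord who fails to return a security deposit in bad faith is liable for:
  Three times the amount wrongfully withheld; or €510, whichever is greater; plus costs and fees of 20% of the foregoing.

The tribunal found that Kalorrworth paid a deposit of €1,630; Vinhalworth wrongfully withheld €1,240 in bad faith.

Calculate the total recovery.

Trebled: 3 × €1,240 = €3,720
Minimum €510: €3,720 meets the minimum, no increase.
Costs and fees: 20% of €3,720 = €744
Total recovery: €3,720 + €744 = €4,464

€4,464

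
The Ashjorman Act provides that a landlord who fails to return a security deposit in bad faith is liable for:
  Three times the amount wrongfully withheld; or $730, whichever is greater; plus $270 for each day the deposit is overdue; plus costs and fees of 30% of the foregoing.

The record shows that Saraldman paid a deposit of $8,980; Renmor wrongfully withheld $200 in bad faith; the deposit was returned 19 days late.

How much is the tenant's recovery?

$7,618

Trebled: 3 × $200 = $600
Minimum $730: $600 is below the minimum → $730
Late-return penalty: 19 × $270 = $5,130
Damages plus late penalty: $730 + $5,130 = $5,860
Costs and fees: 30% of $5,860 = $1,758
Total recovery: $5,860 + $1,758 = $7,618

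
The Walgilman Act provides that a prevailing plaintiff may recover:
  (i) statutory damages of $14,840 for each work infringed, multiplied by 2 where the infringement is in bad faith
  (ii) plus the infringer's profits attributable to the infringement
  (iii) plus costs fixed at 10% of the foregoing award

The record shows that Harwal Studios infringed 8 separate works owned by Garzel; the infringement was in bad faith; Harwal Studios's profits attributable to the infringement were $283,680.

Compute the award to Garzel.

Award: $573,232

Statutory damages: 8 × $14,840 = $118,720
Doubled: 2 × $118,720 = $237,440
Combined award: $237,440 + $283,680 = $521,120
Costs: 10% of $521,120 = $52,112
Award plus costs: $521,120 + $52,112 = $573,232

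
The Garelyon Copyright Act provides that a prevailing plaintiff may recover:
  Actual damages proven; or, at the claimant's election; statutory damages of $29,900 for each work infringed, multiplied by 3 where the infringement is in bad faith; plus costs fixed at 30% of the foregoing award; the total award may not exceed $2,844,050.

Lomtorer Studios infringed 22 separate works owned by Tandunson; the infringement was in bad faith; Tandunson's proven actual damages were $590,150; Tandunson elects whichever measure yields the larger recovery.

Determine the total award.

Statutory damages: 22 × $29,900 = $657,800
Trebled: 3 × $657,800 = $1,973,400
Greater of actual damages ($590,150) or enhanced statutory damages ($1,973,400): $1,973,400
Costs: 30% of $1,973,400 = $592,020
Award plus costs: $1,973,400 + $592,020 = $2,565,420
Cap at $2,844,050: $2,565,420 is within the cap, no reduction.

$2,565,420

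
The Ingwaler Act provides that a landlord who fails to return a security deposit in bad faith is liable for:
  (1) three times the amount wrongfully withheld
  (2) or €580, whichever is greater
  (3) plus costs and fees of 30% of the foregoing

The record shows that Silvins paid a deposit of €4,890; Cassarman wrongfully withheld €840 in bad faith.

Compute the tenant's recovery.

Trebled: 3 × €840 = €2,520
Minimum €580: €2,520 meets the minimum, no increase.
Costs and fees: 30% of €2,520 = €756
Total recovery: €2,520 + €756 = €3,276

€3,276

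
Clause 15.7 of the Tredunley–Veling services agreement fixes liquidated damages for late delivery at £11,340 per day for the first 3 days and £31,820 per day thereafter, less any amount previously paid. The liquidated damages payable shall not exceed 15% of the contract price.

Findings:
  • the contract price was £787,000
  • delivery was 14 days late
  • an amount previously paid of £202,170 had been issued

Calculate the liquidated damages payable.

First 3 days: 3 × £11,340 = £34,020
Remaining days: (14 − 3) × £31,820 = £350,020
Accrued per-day damages: £34,020 + £350,020 = £384,040
Less amount previously paid: £384,040 − £202,170 = £181,870
Cap: 15% of £787,000 = £118,050
Cap at £118,050: £181,870 exceeds the cap → £118,050

£118,050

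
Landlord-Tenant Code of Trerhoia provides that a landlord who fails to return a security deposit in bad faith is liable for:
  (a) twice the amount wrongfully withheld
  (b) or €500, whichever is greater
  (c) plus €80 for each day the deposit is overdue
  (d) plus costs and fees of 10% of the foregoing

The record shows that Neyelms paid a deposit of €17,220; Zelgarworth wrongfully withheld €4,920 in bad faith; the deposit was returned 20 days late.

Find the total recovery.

Doubled: 2 × €4,920 = €9,840
Minimum €500: €9,840 meets the minimum, no increase.
Late-return penalty: 20 × €80 = €1,600
Damages plus late penalty: €9,840 + €1,600 = €11,440
Costs and fees: 10% of €11,440 = €1,144
Total recovery: €11,440 + €1,144 = €12,584

Recovery: €12,584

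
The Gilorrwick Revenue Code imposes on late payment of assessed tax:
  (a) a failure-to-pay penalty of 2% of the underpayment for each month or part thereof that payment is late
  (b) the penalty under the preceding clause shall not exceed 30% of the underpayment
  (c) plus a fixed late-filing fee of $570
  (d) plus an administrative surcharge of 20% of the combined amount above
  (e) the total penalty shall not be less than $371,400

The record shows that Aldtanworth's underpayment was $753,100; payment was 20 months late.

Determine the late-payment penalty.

Accrued rate: 2% × 20 = 40%, capped at 30% → 30%
Failure-to-pay penalty: 30% of $753,100 = $225,930
Penalty before surcharge: $225,930 + $570 = $226,500
Administrative surcharge: 20% of $226,500 = $45,300
Total penalty: $226,500 + $45,300 = $271,800
Minimum $371,400: $271,800 is below the minimum → $371,400

$371,400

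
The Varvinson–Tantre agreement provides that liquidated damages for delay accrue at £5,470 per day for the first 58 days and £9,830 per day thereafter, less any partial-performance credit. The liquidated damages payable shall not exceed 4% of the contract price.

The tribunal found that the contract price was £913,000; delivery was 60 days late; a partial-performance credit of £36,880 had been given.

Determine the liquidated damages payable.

First 58 days: 58 × £5,470 = £317,260
Remaining days: (60 − 58) × £9,830 = £19,660
Accrued per-day damages: £317,260 + £19,660 = £336,920
Less partial-performance credit: £336,920 − £36,880 = £300,040
Cap: 4% of £913,000 = £36,520
Cap at £36,520: £300,040 exceeds the cap → £36,520

£36,520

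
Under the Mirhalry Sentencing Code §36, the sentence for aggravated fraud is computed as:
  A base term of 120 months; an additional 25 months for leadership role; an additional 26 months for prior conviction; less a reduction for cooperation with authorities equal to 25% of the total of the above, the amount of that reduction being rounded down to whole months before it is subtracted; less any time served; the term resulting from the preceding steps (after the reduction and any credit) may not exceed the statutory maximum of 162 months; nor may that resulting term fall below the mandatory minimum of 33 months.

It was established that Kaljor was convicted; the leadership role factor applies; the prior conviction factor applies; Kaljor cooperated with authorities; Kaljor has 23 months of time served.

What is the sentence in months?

Sentence: 106 months

Leadership role enhancement: +25 months
Prior conviction enhancement: +26 months
Adjusted term: 120 months + 25 months + 26 months = 171 months
Cooperation with authorities reduction: 25% of 171 months = 42 months (rounded down)
After reduction: 171 − 42 = 129 months
Less time served: 129 months − 23 months = 106 months
Cap at 162 months: 106 months is within the cap, no reduction.
Minimum 33 months: 106 months meets the minimum, no increase.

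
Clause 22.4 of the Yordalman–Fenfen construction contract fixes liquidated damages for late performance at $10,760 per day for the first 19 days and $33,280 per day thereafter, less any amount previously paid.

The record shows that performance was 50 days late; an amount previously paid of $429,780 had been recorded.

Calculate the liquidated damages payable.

Liquidated damages: $806,340

First 19 days: 19 × $10,760 = $204,440
Remaining days: (50 − 19) × $33,280 = $1,031,680
Accrued per-day damages: $204,440 + $1,031,680 = $1,236,120
Less amount previously paid: $1,236,120 − $429,780 = $806,340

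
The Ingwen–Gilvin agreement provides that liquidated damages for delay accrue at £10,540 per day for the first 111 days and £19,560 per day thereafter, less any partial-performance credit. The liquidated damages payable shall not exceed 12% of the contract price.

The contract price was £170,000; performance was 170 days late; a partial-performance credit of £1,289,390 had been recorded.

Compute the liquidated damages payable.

First 111 days: 111 × £10,540 = £1,169,940
Remaining days: (170 − 111) × £19,560 = £1,154,040
Accrued per-day damages: £1,169,940 + £1,154,040 = £2,323,980
Less partial-performance credit: £2,323,980 − £1,289,390 = £1,034,590
Cap: 12% of £170,000 = £20,400
Cap at £20,400: £1,034,590 exceeds the cap → £20,400

Liquidated damages: £20,400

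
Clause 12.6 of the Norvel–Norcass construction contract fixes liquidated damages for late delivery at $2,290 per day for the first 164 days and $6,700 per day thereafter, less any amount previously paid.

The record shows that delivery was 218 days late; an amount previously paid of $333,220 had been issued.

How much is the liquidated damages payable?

$404,140

First 164 days: 164 × $2,290 = $375,560
Remaining days: (218 − 164) × $6,700 = $361,800
Accrued per-day damages: $375,560 + $361,800 = $737,360
Less amount previously paid: $737,360 − $333,220 = $404,140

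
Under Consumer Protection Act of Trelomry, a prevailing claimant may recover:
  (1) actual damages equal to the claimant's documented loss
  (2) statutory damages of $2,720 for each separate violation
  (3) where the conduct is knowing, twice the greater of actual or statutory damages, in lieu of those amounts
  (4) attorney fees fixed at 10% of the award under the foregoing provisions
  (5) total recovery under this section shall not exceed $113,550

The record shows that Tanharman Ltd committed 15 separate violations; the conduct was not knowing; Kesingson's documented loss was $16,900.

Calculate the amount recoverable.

$63,470

Statutory damages: 15 × $2,720 = $40,800
Conduct not knowing: the in-lieu enhancement does not apply.
Actual plus statutory damages: $16,900 + $40,800 = $57,700
Attorney fees: 10% of $57,700 = $5,770
Total before cap: $57,700 + $5,770 = $63,470
Cap at $113,550: $63,470 is within the cap, no reduction.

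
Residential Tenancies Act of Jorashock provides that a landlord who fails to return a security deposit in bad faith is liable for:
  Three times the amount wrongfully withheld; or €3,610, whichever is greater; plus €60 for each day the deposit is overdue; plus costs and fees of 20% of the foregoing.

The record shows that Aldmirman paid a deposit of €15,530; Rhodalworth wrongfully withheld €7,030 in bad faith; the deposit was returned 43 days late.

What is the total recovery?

Trebled: 3 × €7,030 = €21,090
Minimum €3,610: €21,090 meets the minimum, no increase.
Late-return penalty: 43 × €60 = €2,580
Damages plus late penalty: €21,090 + €2,580 = €23,670
Costs and fees: 20% of €23,670 = €4,734
Total recovery: €23,670 + €4,734 = €28,404

€28,404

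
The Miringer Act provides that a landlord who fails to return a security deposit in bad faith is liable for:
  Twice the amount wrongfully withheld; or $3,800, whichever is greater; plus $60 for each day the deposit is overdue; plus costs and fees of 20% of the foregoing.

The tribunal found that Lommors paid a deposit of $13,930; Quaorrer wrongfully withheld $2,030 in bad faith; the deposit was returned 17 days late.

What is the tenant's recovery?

Doubled: 2 × $2,030 = $4,060
Minimum $3,800: $4,060 meets the minimum, no increase.
Late-return penalty: 17 × $60 = $1,020
Damages plus late penalty: $4,060 + $1,020 = $5,080
Costs and fees: 20% of $5,080 = $1,016
Total recovery: $5,080 + $1,016 = $6,096

$6,096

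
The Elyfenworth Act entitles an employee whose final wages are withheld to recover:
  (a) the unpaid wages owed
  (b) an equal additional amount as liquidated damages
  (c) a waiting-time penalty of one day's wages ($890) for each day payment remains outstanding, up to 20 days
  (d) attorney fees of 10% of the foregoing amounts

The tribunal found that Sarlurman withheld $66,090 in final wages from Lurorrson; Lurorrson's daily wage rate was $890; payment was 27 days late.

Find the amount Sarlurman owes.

Liquidated damages (equal amount): $66,090
Penalty days: min(27, 20) = 20
Waiting-time penalty: 20 × $890 = $17,800
Subtotal: $66,090 + $66,090 + $17,800 = $149,980
Attorney fees: 10% of $149,980 = $14,998
Total award: $149,980 + $14,998 = $164,978

$164,978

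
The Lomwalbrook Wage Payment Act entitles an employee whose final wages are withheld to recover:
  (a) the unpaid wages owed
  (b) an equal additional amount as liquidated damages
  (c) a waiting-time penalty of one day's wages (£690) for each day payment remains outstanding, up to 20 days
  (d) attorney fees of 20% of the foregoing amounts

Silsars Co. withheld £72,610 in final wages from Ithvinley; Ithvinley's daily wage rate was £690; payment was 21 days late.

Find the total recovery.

Liquidated damages (equal amount): £72,610
Penalty days: min(21, 20) = 20
Waiting-time penalty: 20 × £690 = £13,800
Subtotal: £72,610 + £72,610 + £13,800 = £159,020
Attorney fees: 20% of £159,020 = £31,804
Total award: £159,020 + £31,804 = £190,824

£190,824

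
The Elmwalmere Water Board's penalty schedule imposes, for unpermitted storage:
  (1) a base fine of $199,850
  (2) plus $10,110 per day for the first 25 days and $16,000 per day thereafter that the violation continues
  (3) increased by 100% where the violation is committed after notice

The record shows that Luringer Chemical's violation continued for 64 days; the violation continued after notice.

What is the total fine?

First 25 days: 25 × $10,110 = $252,750
Remaining days: (64 − 25) × $16,000 = $624,000
Per-day component: $252,750 + $624,000 = $876,750
Base plus per-day: $199,850 + $876,750 = $1,076,600
Enhancement: 100% of $1,076,600 = $1,076,600
Enhanced fine: $1,076,600 + $1,076,600 = $2,153,200

$2,153,200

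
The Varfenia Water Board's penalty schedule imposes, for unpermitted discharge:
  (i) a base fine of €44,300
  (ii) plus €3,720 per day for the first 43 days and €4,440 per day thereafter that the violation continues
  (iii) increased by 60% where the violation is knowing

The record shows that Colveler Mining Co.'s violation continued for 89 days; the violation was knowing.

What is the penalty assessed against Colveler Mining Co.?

Civil penalty: €653,600

First 43 days: 43 × €3,720 = €159,960
Remaining days: (89 − 43) × €4,440 = €204,240
Per-day component: €159,960 + €204,240 = €364,200
Base plus per-day: €44,300 + €364,200 = €408,500
Enhancement: 60% of €408,500 = €245,100
Enhanced fine: €408,500 + €245,100 = €653,600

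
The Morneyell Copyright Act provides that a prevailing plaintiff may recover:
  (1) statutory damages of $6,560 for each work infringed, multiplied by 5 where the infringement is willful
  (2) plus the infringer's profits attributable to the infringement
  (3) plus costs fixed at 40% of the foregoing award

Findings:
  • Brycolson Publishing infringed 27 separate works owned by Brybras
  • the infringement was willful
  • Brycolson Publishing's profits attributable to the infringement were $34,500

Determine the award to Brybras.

Statutory damages: 27 × $6,560 = $177,120
Multiplied by 5: 5 × $177,120 = $885,600
Combined award: $885,600 + $34,500 = $920,100
Costs: 40% of $920,100 = $368,040
Award plus costs: $920,100 + $368,040 = $1,288,140

Award: $1,288,140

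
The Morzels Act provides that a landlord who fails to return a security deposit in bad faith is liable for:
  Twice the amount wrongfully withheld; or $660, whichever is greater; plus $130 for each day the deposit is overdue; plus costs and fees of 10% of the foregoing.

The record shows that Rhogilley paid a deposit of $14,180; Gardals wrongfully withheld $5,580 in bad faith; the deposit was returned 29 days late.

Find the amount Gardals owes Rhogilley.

Recovery: $16,423

Doubled: 2 × $5,580 = $11,160
Minimum $660: $11,160 meets the minimum, no increase.
Late-return penalty: 29 × $130 = $3,770
Damages plus late penalty: $11,160 + $3,770 = $14,930
Costs and fees: 10% of $14,930 = $1,493
Total recovery: $14,930 + $1,493 = $16,423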